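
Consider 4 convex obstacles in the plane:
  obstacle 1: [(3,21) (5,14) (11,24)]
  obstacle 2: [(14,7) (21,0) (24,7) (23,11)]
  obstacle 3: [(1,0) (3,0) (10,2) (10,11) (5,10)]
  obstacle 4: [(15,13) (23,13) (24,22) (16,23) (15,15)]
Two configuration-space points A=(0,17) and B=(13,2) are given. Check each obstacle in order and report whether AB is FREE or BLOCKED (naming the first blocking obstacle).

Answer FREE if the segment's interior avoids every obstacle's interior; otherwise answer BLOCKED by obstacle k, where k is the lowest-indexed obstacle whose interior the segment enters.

Obstacle 1 [(3,21) (5,14) (11,24)]:
  edge (3,21)–(5,14): clear
  edge (5,14)–(11,24): clear
  edge (11,24)–(3,21): clear
  midpoint (13/2,19/2) outside
  → clear
Obstacle 2 [(14,7) (21,0) (24,7) (23,11)]:
  edge (14,7)–(21,0): clear
  edge (21,0)–(24,7): clear
  edge (24,7)–(23,11): clear
  edge (23,11)–(14,7): clear
  midpoint (13/2,19/2) outside
  → clear
Obstacle 3 [(1,0) (3,0) (10,2) (10,11) (5,10)]:
  edge (1,0)–(3,0): clear
  edge (3,0)–(10,2): clear
  edge (10,2)–(10,11): crosses AB
  edge (10,11)–(5,10): crosses AB
  edge (5,10)–(1,0): clear
  → BLOCKED
Obstacle 4 [(15,13) (23,13) (24,22) (16,23) (15,15)]:
  edge (15,13)–(23,13): clear
  edge (23,13)–(24,22): clear
  edge (24,22)–(16,23): clear
  edge (16,23)–(15,15): clear
  edge (15,15)–(15,13): clear
  midpoint (13/2,19/2) outside
  → clear

BLOCKED by obstacle 3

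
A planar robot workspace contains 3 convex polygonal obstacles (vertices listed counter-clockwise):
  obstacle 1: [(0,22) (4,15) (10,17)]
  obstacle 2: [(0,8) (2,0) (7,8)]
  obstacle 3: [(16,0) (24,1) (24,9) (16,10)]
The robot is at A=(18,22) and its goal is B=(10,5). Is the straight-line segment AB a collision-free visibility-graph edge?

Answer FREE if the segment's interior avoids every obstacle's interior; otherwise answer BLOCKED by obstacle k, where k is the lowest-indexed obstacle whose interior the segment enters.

FREE

Obstacle 1 [(0,22) (4,15) (10,17)]:
  edge (0,22)–(4,15): clear
  edge (4,15)–(10,17): clear
  edge (10,17)–(0,22): clear
  midpoint (14,27/2) outside
  → clear
Obstacle 2 [(0,8) (2,0) (7,8)]:
  edge (0,8)–(2,0): clear
  edge (2,0)–(7,8): clear
  edge (7,8)–(0,8): clear
  midpoint (14,27/2) outside
  → clear
Obstacle 3 [(16,0) (24,1) (24,9) (16,10)]:
  edge (16,0)–(24,1): clear
  edge (24,1)–(24,9): clear
  edge (24,9)–(16,10): clear
  edge (16,10)–(16,0): clear
  midpoint (14,27/2) outside
  → clear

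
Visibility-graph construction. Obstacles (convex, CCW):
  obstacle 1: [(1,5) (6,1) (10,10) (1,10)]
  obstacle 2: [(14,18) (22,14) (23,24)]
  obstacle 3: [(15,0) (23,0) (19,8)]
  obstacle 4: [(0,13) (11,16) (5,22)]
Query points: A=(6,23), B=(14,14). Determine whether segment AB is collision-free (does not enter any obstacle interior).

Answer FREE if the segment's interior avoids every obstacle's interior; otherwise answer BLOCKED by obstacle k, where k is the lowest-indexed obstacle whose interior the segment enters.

Obstacle 1 [(1,5) (6,1) (10,10) (1,10)]:
  edge (1,5)–(6,1): clear
  edge (6,1)–(10,10): clear
  edge (10,10)–(1,10): clear
  edge (1,10)–(1,5): clear
  midpoint (10,37/2) outside
  → clear
Obstacle 2 [(14,18) (22,14) (23,24)]:
  edge (14,18)–(22,14): clear
  edge (22,14)–(23,24): clear
  edge (23,24)–(14,18): clear
  midpoint (10,37/2) outside
  → clear
Obstacle 3 [(15,0) (23,0) (19,8)]:
  edge (15,0)–(23,0): clear
  edge (23,0)–(19,8): clear
  edge (19,8)–(15,0): clear
  midpoint (10,37/2) outside
  → clear
Obstacle 4 [(0,13) (11,16) (5,22)]:
  edge (0,13)–(11,16): clear
  edge (11,16)–(5,22): clear
  edge (5,22)–(0,13): clear
  midpoint (10,37/2) outside
  → clear

FREE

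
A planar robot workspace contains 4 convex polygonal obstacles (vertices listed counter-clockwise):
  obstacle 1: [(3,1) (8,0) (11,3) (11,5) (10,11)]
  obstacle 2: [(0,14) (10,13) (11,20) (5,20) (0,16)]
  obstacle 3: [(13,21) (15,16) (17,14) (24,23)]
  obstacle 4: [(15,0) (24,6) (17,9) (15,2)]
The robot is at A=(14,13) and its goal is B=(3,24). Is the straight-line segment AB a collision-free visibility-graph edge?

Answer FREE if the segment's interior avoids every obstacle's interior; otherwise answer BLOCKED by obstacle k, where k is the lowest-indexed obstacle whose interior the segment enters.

BLOCKED by obstacle 2

Obstacle 1 [(3,1) (8,0) (11,3) (11,5) (10,11)]:
  edge (3,1)–(8,0): clear
  edge (8,0)–(11,3): clear
  edge (11,3)–(11,5): clear
  edge (11,5)–(10,11): clear
  edge (10,11)–(3,1): clear
  midpoint (17/2,37/2) outside
  → clear
Obstacle 2 [(0,14) (10,13) (11,20) (5,20) (0,16)]:
  edge (0,14)–(10,13): clear
  edge (10,13)–(11,20): crosses AB
  edge (11,20)–(5,20): crosses AB
  edge (5,20)–(0,16): clear
  edge (0,16)–(0,14): clear
  → BLOCKED
Obstacle 3 [(13,21) (15,16) (17,14) (24,23)]:
  edge (13,21)–(15,16): clear
  edge (15,16)–(17,14): clear
  edge (17,14)–(24,23): clear
  edge (24,23)–(13,21): clear
  midpoint (17/2,37/2) outside
  → clear
Obstacle 4 [(15,0) (24,6) (17,9) (15,2)]:
  edge (15,0)–(24,6): clear
  edge (24,6)–(17,9): clear
  edge (17,9)–(15,2): clear
  edge (15,2)–(15,0): clear
  midpoint (17/2,37/2) outside
  → clear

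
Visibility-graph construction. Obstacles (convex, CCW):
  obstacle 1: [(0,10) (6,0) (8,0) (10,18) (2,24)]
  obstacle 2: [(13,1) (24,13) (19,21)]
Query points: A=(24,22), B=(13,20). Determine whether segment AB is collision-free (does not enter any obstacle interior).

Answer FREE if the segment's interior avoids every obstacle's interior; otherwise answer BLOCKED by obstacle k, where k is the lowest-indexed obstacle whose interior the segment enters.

FREE

Obstacle 1 [(0,10) (6,0) (8,0) (10,18) (2,24)]:
  edge (0,10)–(6,0): clear
  edge (6,0)–(8,0): clear
  edge (8,0)–(10,18): clear
  edge (10,18)–(2,24): clear
  edge (2,24)–(0,10): clear
  midpoint (37/2,21) outside
  → clear
Obstacle 2 [(13,1) (24,13) (19,21)]:
  edge (13,1)–(24,13): clear
  edge (24,13)–(19,21): clear
  edge (19,21)–(13,1): clear
  midpoint (37/2,21) outside
  → clear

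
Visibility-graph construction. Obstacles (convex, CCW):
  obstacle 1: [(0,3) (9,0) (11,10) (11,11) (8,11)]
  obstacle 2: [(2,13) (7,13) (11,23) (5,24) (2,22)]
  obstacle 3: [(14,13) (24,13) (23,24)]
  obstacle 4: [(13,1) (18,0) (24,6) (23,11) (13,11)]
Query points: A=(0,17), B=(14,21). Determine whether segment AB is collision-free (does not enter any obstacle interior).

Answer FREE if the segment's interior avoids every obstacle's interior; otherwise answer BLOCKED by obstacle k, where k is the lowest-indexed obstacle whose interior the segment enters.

Obstacle 1 [(0,3) (9,0) (11,10) (11,11) (8,11)]:
  edge (0,3)–(9,0): clear
  edge (9,0)–(11,10): clear
  edge (11,10)–(11,11): clear
  edge (11,11)–(8,11): clear
  edge (8,11)–(0,3): clear
  midpoint (7,19) outside
  → clear
Obstacle 2 [(2,13) (7,13) (11,23) (5,24) (2,22)]:
  edge (2,13)–(7,13): clear
  edge (7,13)–(11,23): crosses AB
  edge (11,23)–(5,24): clear
  edge (5,24)–(2,22): clear
  edge (2,22)–(2,13): crosses AB
  → BLOCKED
Obstacle 3 [(14,13) (24,13) (23,24)]:
  edge (14,13)–(24,13): clear
  edge (24,13)–(23,24): clear
  edge (23,24)–(14,13): clear
  midpoint (7,19) outside
  → clear
Obstacle 4 [(13,1) (18,0) (24,6) (23,11) (13,11)]:
  edge (13,1)–(18,0): clear
  edge (18,0)–(24,6): clear
  edge (24,6)–(23,11): clear
  edge (23,11)–(13,11): clear
  edge (13,11)–(13,1): clear
  midpoint (7,19) outside
  → clear

BLOCKED by obstacle 2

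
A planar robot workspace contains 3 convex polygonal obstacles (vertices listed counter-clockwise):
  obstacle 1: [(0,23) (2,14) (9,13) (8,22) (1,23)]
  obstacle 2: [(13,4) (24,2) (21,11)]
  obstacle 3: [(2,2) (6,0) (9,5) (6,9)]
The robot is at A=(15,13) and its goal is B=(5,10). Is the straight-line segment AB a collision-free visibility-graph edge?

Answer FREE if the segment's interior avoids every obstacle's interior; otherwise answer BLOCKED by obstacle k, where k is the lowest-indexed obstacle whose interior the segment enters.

Obstacle 1 [(0,23) (2,14) (9,13) (8,22) (1,23)]:
  edge (0,23)–(2,14): clear
  edge (2,14)–(9,13): clear
  edge (9,13)–(8,22): clear
  edge (8,22)–(1,23): clear
  edge (1,23)–(0,23): clear
  midpoint (10,23/2) outside
  → clear
Obstacle 2 [(13,4) (24,2) (21,11)]:
  edge (13,4)–(24,2): clear
  edge (24,2)–(21,11): clear
  edge (21,11)–(13,4): clear
  midpoint (10,23/2) outside
  → clear
Obstacle 3 [(2,2) (6,0) (9,5) (6,9)]:
  edge (2,2)–(6,0): clear
  edge (6,0)–(9,5): clear
  edge (9,5)–(6,9): clear
  edge (6,9)–(2,2): clear
  midpoint (10,23/2) outside
  → clear

FREE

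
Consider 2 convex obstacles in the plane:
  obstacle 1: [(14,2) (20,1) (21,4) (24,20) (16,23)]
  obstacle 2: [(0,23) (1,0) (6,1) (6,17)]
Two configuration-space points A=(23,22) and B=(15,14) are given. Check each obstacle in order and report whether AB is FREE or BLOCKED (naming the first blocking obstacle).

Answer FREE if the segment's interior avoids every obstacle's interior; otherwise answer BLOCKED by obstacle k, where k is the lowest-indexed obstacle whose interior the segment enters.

Obstacle 1 [(14,2) (20,1) (21,4) (24,20) (16,23)]:
  edge (14,2)–(20,1): clear
  edge (20,1)–(21,4): clear
  edge (21,4)–(24,20): clear
  edge (24,20)–(16,23): crosses AB
  edge (16,23)–(14,2): crosses AB
  → BLOCKED
Obstacle 2 [(0,23) (1,0) (6,1) (6,17)]:
  edge (0,23)–(1,0): clear
  edge (1,0)–(6,1): clear
  edge (6,1)–(6,17): clear
  edge (6,17)–(0,23): clear
  midpoint (19,18) outside
  → clear

BLOCKED by obstacle 1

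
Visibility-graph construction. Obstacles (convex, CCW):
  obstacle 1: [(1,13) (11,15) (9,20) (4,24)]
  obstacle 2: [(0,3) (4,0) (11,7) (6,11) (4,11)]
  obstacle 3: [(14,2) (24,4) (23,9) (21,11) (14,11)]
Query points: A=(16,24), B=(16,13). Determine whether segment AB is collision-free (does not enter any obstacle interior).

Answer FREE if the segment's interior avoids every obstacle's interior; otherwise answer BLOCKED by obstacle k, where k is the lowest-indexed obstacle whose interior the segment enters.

Obstacle 1 [(1,13) (11,15) (9,20) (4,24)]:
  edge (1,13)–(11,15): clear
  edge (11,15)–(9,20): clear
  edge (9,20)–(4,24): clear
  edge (4,24)–(1,13): clear
  midpoint (16,37/2) outside
  → clear
Obstacle 2 [(0,3) (4,0) (11,7) (6,11) (4,11)]:
  edge (0,3)–(4,0): clear
  edge (4,0)–(11,7): clear
  edge (11,7)–(6,11): clear
  edge (6,11)–(4,11): clear
  edge (4,11)–(0,3): clear
  midpoint (16,37/2) outside
  → clear
Obstacle 3 [(14,2) (24,4) (23,9) (21,11) (14,11)]:
  edge (14,2)–(24,4): clear
  edge (24,4)–(23,9): clear
  edge (23,9)–(21,11): clear
  edge (21,11)–(14,11): clear
  edge (14,11)–(14,2): clear
  midpoint (16,37/2) outside
  → clear

FREE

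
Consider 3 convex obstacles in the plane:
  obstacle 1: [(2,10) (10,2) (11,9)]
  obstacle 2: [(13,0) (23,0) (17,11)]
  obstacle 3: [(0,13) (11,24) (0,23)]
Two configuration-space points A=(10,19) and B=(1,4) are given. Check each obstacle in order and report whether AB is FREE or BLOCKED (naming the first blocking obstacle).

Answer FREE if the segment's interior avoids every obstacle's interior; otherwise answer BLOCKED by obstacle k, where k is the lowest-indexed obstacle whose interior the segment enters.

Obstacle 1 [(2,10) (10,2) (11,9)]:
  edge (2,10)–(10,2): crosses AB
  edge (10,2)–(11,9): clear
  edge (11,9)–(2,10): crosses AB
  → BLOCKED
Obstacle 2 [(13,0) (23,0) (17,11)]:
  edge (13,0)–(23,0): clear
  edge (23,0)–(17,11): clear
  edge (17,11)–(13,0): clear
  midpoint (11/2,23/2) outside
  → clear
Obstacle 3 [(0,13) (11,24) (0,23)]:
  edge (0,13)–(11,24): clear
  edge (11,24)–(0,23): clear
  edge (0,23)–(0,13): clear
  midpoint (11/2,23/2) outside
  → clear

BLOCKED by obstacle 1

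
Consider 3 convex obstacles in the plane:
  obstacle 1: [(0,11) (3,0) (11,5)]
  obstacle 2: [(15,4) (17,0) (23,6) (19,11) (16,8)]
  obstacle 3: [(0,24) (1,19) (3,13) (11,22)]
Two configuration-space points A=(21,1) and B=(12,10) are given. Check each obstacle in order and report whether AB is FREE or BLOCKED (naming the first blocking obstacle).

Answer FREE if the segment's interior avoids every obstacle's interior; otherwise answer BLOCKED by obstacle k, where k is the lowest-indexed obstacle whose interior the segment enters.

Obstacle 1 [(0,11) (3,0) (11,5)]:
  edge (0,11)–(3,0): clear
  edge (3,0)–(11,5): clear
  edge (11,5)–(0,11): clear
  midpoint (33/2,11/2) outside
  → clear
Obstacle 2 [(15,4) (17,0) (23,6) (19,11) (16,8)]:
  edge (15,4)–(17,0): clear
  edge (17,0)–(23,6): crosses AB
  edge (23,6)–(19,11): clear
  edge (19,11)–(16,8): clear
  edge (16,8)–(15,4): crosses AB
  → BLOCKED
Obstacle 3 [(0,24) (1,19) (3,13) (11,22)]:
  edge (0,24)–(1,19): clear
  edge (1,19)–(3,13): clear
  edge (3,13)–(11,22): clear
  edge (11,22)–(0,24): clear
  midpoint (33/2,11/2) outside
  → clear

BLOCKED by obstacle 2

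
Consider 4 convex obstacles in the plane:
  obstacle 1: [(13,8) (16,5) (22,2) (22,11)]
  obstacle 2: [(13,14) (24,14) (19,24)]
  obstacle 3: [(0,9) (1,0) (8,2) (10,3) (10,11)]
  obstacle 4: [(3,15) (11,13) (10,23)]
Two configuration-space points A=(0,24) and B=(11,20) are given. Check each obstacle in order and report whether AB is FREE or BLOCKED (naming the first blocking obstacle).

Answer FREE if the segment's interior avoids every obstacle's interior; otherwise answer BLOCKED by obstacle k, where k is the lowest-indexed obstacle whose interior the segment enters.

BLOCKED by obstacle 4

Obstacle 1 [(13,8) (16,5) (22,2) (22,11)]:
  edge (13,8)–(16,5): clear
  edge (16,5)–(22,2): clear
  edge (22,2)–(22,11): clear
  edge (22,11)–(13,8): clear
  midpoint (11/2,22) outside
  → clear
Obstacle 2 [(13,14) (24,14) (19,24)]:
  edge (13,14)–(24,14): clear
  edge (24,14)–(19,24): clear
  edge (19,24)–(13,14): clear
  midpoint (11/2,22) outside
  → clear
Obstacle 3 [(0,9) (1,0) (8,2) (10,3) (10,11)]:
  edge (0,9)–(1,0): clear
  edge (1,0)–(8,2): clear
  edge (8,2)–(10,3): clear
  edge (10,3)–(10,11): clear
  edge (10,11)–(0,9): clear
  midpoint (11/2,22) outside
  → clear
Obstacle 4 [(3,15) (11,13) (10,23)]:
  edge (3,15)–(11,13): clear
  edge (11,13)–(10,23): crosses AB
  edge (10,23)–(3,15): crosses AB
  → BLOCKED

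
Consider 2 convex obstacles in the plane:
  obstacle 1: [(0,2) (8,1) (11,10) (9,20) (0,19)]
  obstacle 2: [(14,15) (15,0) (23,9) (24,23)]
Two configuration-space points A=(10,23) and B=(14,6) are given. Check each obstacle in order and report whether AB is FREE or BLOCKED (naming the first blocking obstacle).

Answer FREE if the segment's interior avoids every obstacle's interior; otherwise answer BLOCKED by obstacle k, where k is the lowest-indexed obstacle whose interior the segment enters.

Obstacle 1 [(0,2) (8,1) (11,10) (9,20) (0,19)]:
  edge (0,2)–(8,1): clear
  edge (8,1)–(11,10): clear
  edge (11,10)–(9,20): clear
  edge (9,20)–(0,19): clear
  edge (0,19)–(0,2): clear
  midpoint (12,29/2) outside
  → clear
Obstacle 2 [(14,15) (15,0) (23,9) (24,23)]:
  edge (14,15)–(15,0): clear
  edge (15,0)–(23,9): clear
  edge (23,9)–(24,23): clear
  edge (24,23)–(14,15): clear
  midpoint (12,29/2) outside
  → clear

FREE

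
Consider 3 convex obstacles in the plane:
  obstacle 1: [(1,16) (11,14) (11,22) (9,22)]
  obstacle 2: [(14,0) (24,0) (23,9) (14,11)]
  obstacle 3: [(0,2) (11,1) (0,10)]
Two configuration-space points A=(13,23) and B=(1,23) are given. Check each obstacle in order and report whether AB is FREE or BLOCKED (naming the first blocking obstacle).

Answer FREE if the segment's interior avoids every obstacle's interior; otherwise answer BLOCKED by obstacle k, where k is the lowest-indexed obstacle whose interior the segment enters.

FREE

Obstacle 1 [(1,16) (11,14) (11,22) (9,22)]:
  edge (1,16)–(11,14): clear
  edge (11,14)–(11,22): clear
  edge (11,22)–(9,22): clear
  edge (9,22)–(1,16): clear
  midpoint (7,23) outside
  → clear
Obstacle 2 [(14,0) (24,0) (23,9) (14,11)]:
  edge (14,0)–(24,0): clear
  edge (24,0)–(23,9): clear
  edge (23,9)–(14,11): clear
  edge (14,11)–(14,0): clear
  midpoint (7,23) outside
  → clear
Obstacle 3 [(0,2) (11,1) (0,10)]:
  edge (0,2)–(11,1): clear
  edge (11,1)–(0,10): clear
  edge (0,10)–(0,2): clear
  midpoint (7,23) outside
  → clear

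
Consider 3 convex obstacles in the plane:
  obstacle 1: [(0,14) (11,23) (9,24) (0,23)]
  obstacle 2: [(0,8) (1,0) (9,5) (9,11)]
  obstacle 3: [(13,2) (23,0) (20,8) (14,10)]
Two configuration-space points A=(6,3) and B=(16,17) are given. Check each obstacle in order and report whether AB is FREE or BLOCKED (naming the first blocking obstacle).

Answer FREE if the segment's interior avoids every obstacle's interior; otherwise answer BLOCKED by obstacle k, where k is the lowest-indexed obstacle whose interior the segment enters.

Obstacle 1 [(0,14) (11,23) (9,24) (0,23)]:
  edge (0,14)–(11,23): clear
  edge (11,23)–(9,24): clear
  edge (9,24)–(0,23): clear
  edge (0,23)–(0,14): clear
  midpoint (11,10) outside
  → clear
Obstacle 2 [(0,8) (1,0) (9,5) (9,11)]:
  edge (0,8)–(1,0): clear
  edge (1,0)–(9,5): crosses AB
  edge (9,5)–(9,11): crosses AB
  edge (9,11)–(0,8): clear
  → BLOCKED
Obstacle 3 [(13,2) (23,0) (20,8) (14,10)]:
  edge (13,2)–(23,0): clear
  edge (23,0)–(20,8): clear
  edge (20,8)–(14,10): clear
  edge (14,10)–(13,2): clear
  midpoint (11,10) outside
  → clear

BLOCKED by obstacle 2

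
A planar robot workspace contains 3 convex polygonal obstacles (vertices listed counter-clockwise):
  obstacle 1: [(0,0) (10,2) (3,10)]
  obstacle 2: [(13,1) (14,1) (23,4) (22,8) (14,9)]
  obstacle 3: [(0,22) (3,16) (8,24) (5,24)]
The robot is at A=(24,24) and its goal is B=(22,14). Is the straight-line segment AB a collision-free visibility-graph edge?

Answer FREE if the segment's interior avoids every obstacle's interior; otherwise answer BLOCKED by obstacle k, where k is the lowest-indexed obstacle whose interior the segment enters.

Obstacle 1 [(0,0) (10,2) (3,10)]:
  edge (0,0)–(10,2): clear
  edge (10,2)–(3,10): clear
  edge (3,10)–(0,0): clear
  midpoint (23,19) outside
  → clear
Obstacle 2 [(13,1) (14,1) (23,4) (22,8) (14,9)]:
  edge (13,1)–(14,1): clear
  edge (14,1)–(23,4): clear
  edge (23,4)–(22,8): clear
  edge (22,8)–(14,9): clear
  edge (14,9)–(13,1): clear
  midpoint (23,19) outside
  → clear
Obstacle 3 [(0,22) (3,16) (8,24) (5,24)]:
  edge (0,22)–(3,16): clear
  edge (3,16)–(8,24): clear
  edge (8,24)–(5,24): clear
  edge (5,24)–(0,22): clear
  midpoint (23,19) outside
  → clear

FREE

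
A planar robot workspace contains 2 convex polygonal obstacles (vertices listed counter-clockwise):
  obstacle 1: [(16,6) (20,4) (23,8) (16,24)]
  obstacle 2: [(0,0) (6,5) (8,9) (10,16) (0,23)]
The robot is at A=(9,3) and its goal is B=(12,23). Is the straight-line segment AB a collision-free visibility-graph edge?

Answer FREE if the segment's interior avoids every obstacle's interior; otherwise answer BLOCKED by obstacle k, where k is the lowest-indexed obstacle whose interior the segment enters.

Obstacle 1 [(16,6) (20,4) (23,8) (16,24)]:
  edge (16,6)–(20,4): clear
  edge (20,4)–(23,8): clear
  edge (23,8)–(16,24): clear
  edge (16,24)–(16,6): clear
  midpoint (21/2,13) outside
  → clear
Obstacle 2 [(0,0) (6,5) (8,9) (10,16) (0,23)]:
  edge (0,0)–(6,5): clear
  edge (6,5)–(8,9): clear
  edge (8,9)–(10,16): clear
  edge (10,16)–(0,23): clear
  edge (0,23)–(0,0): clear
  midpoint (21/2,13) outside
  → clear

FREE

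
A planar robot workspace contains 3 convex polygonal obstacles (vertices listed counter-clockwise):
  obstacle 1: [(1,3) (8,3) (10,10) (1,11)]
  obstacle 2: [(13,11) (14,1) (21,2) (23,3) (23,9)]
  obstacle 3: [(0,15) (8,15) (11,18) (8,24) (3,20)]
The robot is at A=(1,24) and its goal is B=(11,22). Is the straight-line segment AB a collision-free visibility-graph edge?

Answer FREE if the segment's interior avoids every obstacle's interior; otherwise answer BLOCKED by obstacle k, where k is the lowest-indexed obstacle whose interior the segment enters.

BLOCKED by obstacle 3

Obstacle 1 [(1,3) (8,3) (10,10) (1,11)]:
  edge (1,3)–(8,3): clear
  edge (8,3)–(10,10): clear
  edge (10,10)–(1,11): clear
  edge (1,11)–(1,3): clear
  midpoint (6,23) outside
  → clear
Obstacle 2 [(13,11) (14,1) (21,2) (23,3) (23,9)]:
  edge (13,11)–(14,1): clear
  edge (14,1)–(21,2): clear
  edge (21,2)–(23,3): clear
  edge (23,3)–(23,9): clear
  edge (23,9)–(13,11): clear
  midpoint (6,23) outside
  → clear
Obstacle 3 [(0,15) (8,15) (11,18) (8,24) (3,20)]:
  edge (0,15)–(8,15): clear
  edge (8,15)–(11,18): clear
  edge (11,18)–(8,24): crosses AB
  edge (8,24)–(3,20): crosses AB
  edge (3,20)–(0,15): clear
  → BLOCKED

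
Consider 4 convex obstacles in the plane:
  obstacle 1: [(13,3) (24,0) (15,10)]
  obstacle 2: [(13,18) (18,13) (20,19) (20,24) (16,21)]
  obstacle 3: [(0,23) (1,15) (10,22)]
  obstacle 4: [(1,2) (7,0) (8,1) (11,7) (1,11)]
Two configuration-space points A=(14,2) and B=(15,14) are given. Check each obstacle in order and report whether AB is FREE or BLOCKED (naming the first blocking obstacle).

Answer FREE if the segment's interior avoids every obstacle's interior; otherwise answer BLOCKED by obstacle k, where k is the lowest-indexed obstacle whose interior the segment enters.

Obstacle 1 [(13,3) (24,0) (15,10)]:
  edge (13,3)–(24,0): crosses AB
  edge (24,0)–(15,10): clear
  edge (15,10)–(13,3): crosses AB
  → BLOCKED
Obstacle 2 [(13,18) (18,13) (20,19) (20,24) (16,21)]:
  edge (13,18)–(18,13): clear
  edge (18,13)–(20,19): clear
  edge (20,19)–(20,24): clear
  edge (20,24)–(16,21): clear
  edge (16,21)–(13,18): clear
  midpoint (29/2,8) outside
  → clear
Obstacle 3 [(0,23) (1,15) (10,22)]:
  edge (0,23)–(1,15): clear
  edge (1,15)–(10,22): clear
  edge (10,22)–(0,23): clear
  midpoint (29/2,8) outside
  → clear
Obstacle 4 [(1,2) (7,0) (8,1) (11,7) (1,11)]:
  edge (1,2)–(7,0): clear
  edge (7,0)–(8,1): clear
  edge (8,1)–(11,7): clear
  edge (11,7)–(1,11): clear
  edge (1,11)–(1,2): clear
  midpoint (29/2,8) outside
  → clear

BLOCKED by obstacle 1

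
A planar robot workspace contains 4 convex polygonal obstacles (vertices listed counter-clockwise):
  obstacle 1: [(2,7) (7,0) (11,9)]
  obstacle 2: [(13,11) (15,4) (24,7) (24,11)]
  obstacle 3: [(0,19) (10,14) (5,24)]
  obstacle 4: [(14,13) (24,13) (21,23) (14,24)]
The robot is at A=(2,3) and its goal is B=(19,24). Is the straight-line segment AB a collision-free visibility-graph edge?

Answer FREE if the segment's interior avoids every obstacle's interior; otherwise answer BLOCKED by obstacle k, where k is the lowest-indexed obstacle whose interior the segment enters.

Obstacle 1 [(2,7) (7,0) (11,9)]:
  edge (2,7)–(7,0): crosses AB
  edge (7,0)–(11,9): clear
  edge (11,9)–(2,7): crosses AB
  → BLOCKED
Obstacle 2 [(13,11) (15,4) (24,7) (24,11)]:
  edge (13,11)–(15,4): clear
  edge (15,4)–(24,7): clear
  edge (24,7)–(24,11): clear
  edge (24,11)–(13,11): clear
  midpoint (21/2,27/2) outside
  → clear
Obstacle 3 [(0,19) (10,14) (5,24)]:
  edge (0,19)–(10,14): clear
  edge (10,14)–(5,24): clear
  edge (5,24)–(0,19): clear
  midpoint (21/2,27/2) outside
  → clear
Obstacle 4 [(14,13) (24,13) (21,23) (14,24)]:
  edge (14,13)–(24,13): clear
  edge (24,13)–(21,23): clear
  edge (21,23)–(14,24): crosses AB
  edge (14,24)–(14,13): crosses AB
  → BLOCKED

BLOCKED by obstacle 1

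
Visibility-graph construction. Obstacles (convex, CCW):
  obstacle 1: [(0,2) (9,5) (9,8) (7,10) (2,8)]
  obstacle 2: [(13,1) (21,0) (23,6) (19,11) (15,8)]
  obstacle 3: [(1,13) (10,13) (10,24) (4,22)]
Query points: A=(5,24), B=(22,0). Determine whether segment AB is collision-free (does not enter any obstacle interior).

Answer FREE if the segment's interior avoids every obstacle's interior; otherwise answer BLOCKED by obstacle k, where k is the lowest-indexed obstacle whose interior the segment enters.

Obstacle 1 [(0,2) (9,5) (9,8) (7,10) (2,8)]:
  edge (0,2)–(9,5): clear
  edge (9,5)–(9,8): clear
  edge (9,8)–(7,10): clear
  edge (7,10)–(2,8): clear
  edge (2,8)–(0,2): clear
  midpoint (27/2,12) outside
  → clear
Obstacle 2 [(13,1) (21,0) (23,6) (19,11) (15,8)]:
  edge (13,1)–(21,0): clear
  edge (21,0)–(23,6): crosses AB
  edge (23,6)–(19,11): clear
  edge (19,11)–(15,8): crosses AB
  edge (15,8)–(13,1): clear
  → BLOCKED
Obstacle 3 [(1,13) (10,13) (10,24) (4,22)]:
  edge (1,13)–(10,13): clear
  edge (10,13)–(10,24): crosses AB
  edge (10,24)–(4,22): crosses AB
  edge (4,22)–(1,13): clear
  → BLOCKED

BLOCKED by obstacle 2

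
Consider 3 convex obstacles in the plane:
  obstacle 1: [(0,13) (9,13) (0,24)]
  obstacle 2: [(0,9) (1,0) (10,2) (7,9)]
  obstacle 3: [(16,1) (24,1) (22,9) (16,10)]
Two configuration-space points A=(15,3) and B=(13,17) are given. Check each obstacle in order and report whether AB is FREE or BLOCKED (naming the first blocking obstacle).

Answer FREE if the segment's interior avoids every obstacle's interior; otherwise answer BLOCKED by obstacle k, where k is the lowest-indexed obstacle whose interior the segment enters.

Obstacle 1 [(0,13) (9,13) (0,24)]:
  edge (0,13)–(9,13): clear
  edge (9,13)–(0,24): clear
  edge (0,24)–(0,13): clear
  midpoint (14,10) outside
  → clear
Obstacle 2 [(0,9) (1,0) (10,2) (7,9)]:
  edge (0,9)–(1,0): clear
  edge (1,0)–(10,2): clear
  edge (10,2)–(7,9): clear
  edge (7,9)–(0,9): clear
  midpoint (14,10) outside
  → clear
Obstacle 3 [(16,1) (24,1) (22,9) (16,10)]:
  edge (16,1)–(24,1): clear
  edge (24,1)–(22,9): clear
  edge (22,9)–(16,10): clear
  edge (16,10)–(16,1): clear
  midpoint (14,10) outside
  → clear

FREE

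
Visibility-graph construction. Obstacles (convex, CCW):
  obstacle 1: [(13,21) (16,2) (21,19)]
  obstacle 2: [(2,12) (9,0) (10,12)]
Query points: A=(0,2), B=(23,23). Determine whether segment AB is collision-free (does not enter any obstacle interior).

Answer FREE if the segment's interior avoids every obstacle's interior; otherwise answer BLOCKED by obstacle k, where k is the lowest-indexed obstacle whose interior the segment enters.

BLOCKED by obstacle 1

Obstacle 1 [(13,21) (16,2) (21,19)]:
  edge (13,21)–(16,2): crosses AB
  edge (16,2)–(21,19): clear
  edge (21,19)–(13,21): crosses AB
  → BLOCKED
Obstacle 2 [(2,12) (9,0) (10,12)]:
  edge (2,12)–(9,0): crosses AB
  edge (9,0)–(10,12): crosses AB
  edge (10,12)–(2,12): clear
  → BLOCKED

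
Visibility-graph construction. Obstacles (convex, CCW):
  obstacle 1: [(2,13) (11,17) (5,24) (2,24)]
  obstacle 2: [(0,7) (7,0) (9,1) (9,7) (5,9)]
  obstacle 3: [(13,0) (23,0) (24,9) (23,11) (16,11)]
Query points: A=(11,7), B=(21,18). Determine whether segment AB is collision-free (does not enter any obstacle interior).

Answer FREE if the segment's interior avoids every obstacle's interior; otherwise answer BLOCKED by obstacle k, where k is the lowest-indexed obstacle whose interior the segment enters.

FREE

Obstacle 1 [(2,13) (11,17) (5,24) (2,24)]:
  edge (2,13)–(11,17): clear
  edge (11,17)–(5,24): clear
  edge (5,24)–(2,24): clear
  edge (2,24)–(2,13): clear
  midpoint (16,25/2) outside
  → clear
Obstacle 2 [(0,7) (7,0) (9,1) (9,7) (5,9)]:
  edge (0,7)–(7,0): clear
  edge (7,0)–(9,1): clear
  edge (9,1)–(9,7): clear
  edge (9,7)–(5,9): clear
  edge (5,9)–(0,7): clear
  midpoint (16,25/2) outside
  → clear
Obstacle 3 [(13,0) (23,0) (24,9) (23,11) (16,11)]:
  edge (13,0)–(23,0): clear
  edge (23,0)–(24,9): clear
  edge (24,9)–(23,11): clear
  edge (23,11)–(16,11): clear
  edge (16,11)–(13,0): clear
  midpoint (16,25/2) outside
  → clear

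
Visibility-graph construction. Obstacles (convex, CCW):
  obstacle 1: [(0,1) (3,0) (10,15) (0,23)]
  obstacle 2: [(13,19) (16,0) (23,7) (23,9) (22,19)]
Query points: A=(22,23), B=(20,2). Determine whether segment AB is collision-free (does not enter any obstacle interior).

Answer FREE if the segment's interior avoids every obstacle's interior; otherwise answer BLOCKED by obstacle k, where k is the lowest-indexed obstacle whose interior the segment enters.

BLOCKED by obstacle 2

Obstacle 1 [(0,1) (3,0) (10,15) (0,23)]:
  edge (0,1)–(3,0): clear
  edge (3,0)–(10,15): clear
  edge (10,15)–(0,23): clear
  edge (0,23)–(0,1): clear
  midpoint (21,25/2) outside
  → clear
Obstacle 2 [(13,19) (16,0) (23,7) (23,9) (22,19)]:
  edge (13,19)–(16,0): clear
  edge (16,0)–(23,7): crosses AB
  edge (23,7)–(23,9): clear
  edge (23,9)–(22,19): clear
  edge (22,19)–(13,19): crosses AB
  → BLOCKED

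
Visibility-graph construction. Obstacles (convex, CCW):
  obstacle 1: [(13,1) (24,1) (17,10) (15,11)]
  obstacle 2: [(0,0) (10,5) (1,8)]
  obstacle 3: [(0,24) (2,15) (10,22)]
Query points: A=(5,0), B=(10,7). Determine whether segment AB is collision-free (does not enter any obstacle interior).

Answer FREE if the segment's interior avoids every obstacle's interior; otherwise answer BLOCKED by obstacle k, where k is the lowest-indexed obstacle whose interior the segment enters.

Obstacle 1 [(13,1) (24,1) (17,10) (15,11)]:
  edge (13,1)–(24,1): clear
  edge (24,1)–(17,10): clear
  edge (17,10)–(15,11): clear
  edge (15,11)–(13,1): clear
  midpoint (15/2,7/2) outside
  → clear
Obstacle 2 [(0,0) (10,5) (1,8)]:
  edge (0,0)–(10,5): crosses AB
  edge (10,5)–(1,8): crosses AB
  edge (1,8)–(0,0): clear
  → BLOCKED
Obstacle 3 [(0,24) (2,15) (10,22)]:
  edge (0,24)–(2,15): clear
  edge (2,15)–(10,22): clear
  edge (10,22)–(0,24): clear
  midpoint (15/2,7/2) outside
  → clear

BLOCKED by obstacle 2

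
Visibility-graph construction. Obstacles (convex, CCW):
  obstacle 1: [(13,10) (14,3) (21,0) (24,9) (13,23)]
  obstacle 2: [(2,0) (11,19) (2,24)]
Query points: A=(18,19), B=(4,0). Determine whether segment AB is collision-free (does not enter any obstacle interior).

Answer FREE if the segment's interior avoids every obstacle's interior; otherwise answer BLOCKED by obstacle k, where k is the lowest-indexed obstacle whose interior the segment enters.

BLOCKED by obstacle 1

Obstacle 1 [(13,10) (14,3) (21,0) (24,9) (13,23)]:
  edge (13,10)–(14,3): clear
  edge (14,3)–(21,0): clear
  edge (21,0)–(24,9): clear
  edge (24,9)–(13,23): crosses AB
  edge (13,23)–(13,10): crosses AB
  → BLOCKED
Obstacle 2 [(2,0) (11,19) (2,24)]:
  edge (2,0)–(11,19): clear
  edge (11,19)–(2,24): clear
  edge (2,24)–(2,0): clear
  midpoint (11,19/2) outside
  → clear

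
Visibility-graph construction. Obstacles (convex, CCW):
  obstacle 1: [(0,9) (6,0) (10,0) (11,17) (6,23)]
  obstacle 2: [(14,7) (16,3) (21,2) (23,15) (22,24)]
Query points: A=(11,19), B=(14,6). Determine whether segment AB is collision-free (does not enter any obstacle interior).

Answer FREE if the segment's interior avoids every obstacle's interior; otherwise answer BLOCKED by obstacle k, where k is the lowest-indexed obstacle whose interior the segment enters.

FREE

Obstacle 1 [(0,9) (6,0) (10,0) (11,17) (6,23)]:
  edge (0,9)–(6,0): clear
  edge (6,0)–(10,0): clear
  edge (10,0)–(11,17): clear
  edge (11,17)–(6,23): clear
  edge (6,23)–(0,9): clear
  midpoint (25/2,25/2) outside
  → clear
Obstacle 2 [(14,7) (16,3) (21,2) (23,15) (22,24)]:
  edge (14,7)–(16,3): clear
  edge (16,3)–(21,2): clear
  edge (21,2)–(23,15): clear
  edge (23,15)–(22,24): clear
  edge (22,24)–(14,7): clear
  midpoint (25/2,25/2) outside
  → clear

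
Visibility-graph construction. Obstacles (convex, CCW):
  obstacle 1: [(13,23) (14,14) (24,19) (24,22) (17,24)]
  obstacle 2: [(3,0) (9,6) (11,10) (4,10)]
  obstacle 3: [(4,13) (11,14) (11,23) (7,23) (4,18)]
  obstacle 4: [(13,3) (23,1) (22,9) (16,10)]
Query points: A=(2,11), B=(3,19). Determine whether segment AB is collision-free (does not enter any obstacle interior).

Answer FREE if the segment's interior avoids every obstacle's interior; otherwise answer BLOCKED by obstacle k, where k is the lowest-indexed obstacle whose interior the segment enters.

FREE

Obstacle 1 [(13,23) (14,14) (24,19) (24,22) (17,24)]:
  edge (13,23)–(14,14): clear
  edge (14,14)–(24,19): clear
  edge (24,19)–(24,22): clear
  edge (24,22)–(17,24): clear
  edge (17,24)–(13,23): clear
  midpoint (5/2,15) outside
  → clear
Obstacle 2 [(3,0) (9,6) (11,10) (4,10)]:
  edge (3,0)–(9,6): clear
  edge (9,6)–(11,10): clear
  edge (11,10)–(4,10): clear
  edge (4,10)–(3,0): clear
  midpoint (5/2,15) outside
  → clear
Obstacle 3 [(4,13) (11,14) (11,23) (7,23) (4,18)]:
  edge (4,13)–(11,14): clear
  edge (11,14)–(11,23): clear
  edge (11,23)–(7,23): clear
  edge (7,23)–(4,18): clear
  edge (4,18)–(4,13): clear
  midpoint (5/2,15) outside
  → clear
Obstacle 4 [(13,3) (23,1) (22,9) (16,10)]:
  edge (13,3)–(23,1): clear
  edge (23,1)–(22,9): clear
  edge (22,9)–(16,10): clear
  edge (16,10)–(13,3): clear
  midpoint (5/2,15) outside
  → clear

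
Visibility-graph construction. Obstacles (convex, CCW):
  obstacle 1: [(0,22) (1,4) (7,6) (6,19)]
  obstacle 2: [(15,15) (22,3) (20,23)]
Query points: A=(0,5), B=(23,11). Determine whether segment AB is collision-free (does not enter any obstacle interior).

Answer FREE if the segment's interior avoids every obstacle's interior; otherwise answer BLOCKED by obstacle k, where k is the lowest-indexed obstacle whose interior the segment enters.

Obstacle 1 [(0,22) (1,4) (7,6) (6,19)]:
  edge (0,22)–(1,4): crosses AB
  edge (1,4)–(7,6): clear
  edge (7,6)–(6,19): crosses AB
  edge (6,19)–(0,22): clear
  → BLOCKED
Obstacle 2 [(15,15) (22,3) (20,23)]:
  edge (15,15)–(22,3): crosses AB
  edge (22,3)–(20,23): crosses AB
  edge (20,23)–(15,15): clear
  → BLOCKED

BLOCKED by obstacle 1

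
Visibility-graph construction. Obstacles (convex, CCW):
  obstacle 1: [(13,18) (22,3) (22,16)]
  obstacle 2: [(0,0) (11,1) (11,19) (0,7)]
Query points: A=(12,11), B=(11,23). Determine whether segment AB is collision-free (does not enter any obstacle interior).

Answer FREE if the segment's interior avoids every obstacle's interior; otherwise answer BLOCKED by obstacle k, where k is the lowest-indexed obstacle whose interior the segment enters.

Obstacle 1 [(13,18) (22,3) (22,16)]:
  edge (13,18)–(22,3): clear
  edge (22,3)–(22,16): clear
  edge (22,16)–(13,18): clear
  midpoint (23/2,17) outside
  → clear
Obstacle 2 [(0,0) (11,1) (11,19) (0,7)]:
  edge (0,0)–(11,1): clear
  edge (11,1)–(11,19): clear
  edge (11,19)–(0,7): clear
  edge (0,7)–(0,0): clear
  midpoint (23/2,17) outside
  → clear

FREE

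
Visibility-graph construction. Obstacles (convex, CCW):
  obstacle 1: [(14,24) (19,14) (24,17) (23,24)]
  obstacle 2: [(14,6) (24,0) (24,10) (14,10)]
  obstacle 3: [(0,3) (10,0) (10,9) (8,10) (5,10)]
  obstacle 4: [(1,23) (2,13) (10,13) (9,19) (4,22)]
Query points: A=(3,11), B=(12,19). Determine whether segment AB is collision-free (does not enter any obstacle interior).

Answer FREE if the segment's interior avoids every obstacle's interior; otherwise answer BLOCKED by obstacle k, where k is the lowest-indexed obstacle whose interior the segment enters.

Obstacle 1 [(14,24) (19,14) (24,17) (23,24)]:
  edge (14,24)–(19,14): clear
  edge (19,14)–(24,17): clear
  edge (24,17)–(23,24): clear
  edge (23,24)–(14,24): clear
  midpoint (15/2,15) outside
  → clear
Obstacle 2 [(14,6) (24,0) (24,10) (14,10)]:
  edge (14,6)–(24,0): clear
  edge (24,0)–(24,10): clear
  edge (24,10)–(14,10): clear
  edge (14,10)–(14,6): clear
  midpoint (15/2,15) outside
  → clear
Obstacle 3 [(0,3) (10,0) (10,9) (8,10) (5,10)]:
  edge (0,3)–(10,0): clear
  edge (10,0)–(10,9): clear
  edge (10,9)–(8,10): clear
  edge (8,10)–(5,10): clear
  edge (5,10)–(0,3): clear
  midpoint (15/2,15) outside
  → clear
Obstacle 4 [(1,23) (2,13) (10,13) (9,19) (4,22)]:
  edge (1,23)–(2,13): clear
  edge (2,13)–(10,13): crosses AB
  edge (10,13)–(9,19): crosses AB
  edge (9,19)–(4,22): clear
  edge (4,22)–(1,23): clear
  → BLOCKED

BLOCKED by obstacle 4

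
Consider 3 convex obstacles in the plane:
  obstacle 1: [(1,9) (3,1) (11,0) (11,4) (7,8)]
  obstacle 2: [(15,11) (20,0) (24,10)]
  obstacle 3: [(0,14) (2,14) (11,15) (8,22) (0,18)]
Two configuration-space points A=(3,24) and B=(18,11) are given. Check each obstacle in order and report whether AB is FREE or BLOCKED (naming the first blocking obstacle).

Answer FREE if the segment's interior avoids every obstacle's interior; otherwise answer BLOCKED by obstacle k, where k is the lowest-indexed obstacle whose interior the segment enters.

BLOCKED by obstacle 3

Obstacle 1 [(1,9) (3,1) (11,0) (11,4) (7,8)]:
  edge (1,9)–(3,1): clear
  edge (3,1)–(11,0): clear
  edge (11,0)–(11,4): clear
  edge (11,4)–(7,8): clear
  edge (7,8)–(1,9): clear
  midpoint (21/2,35/2) outside
  → clear
Obstacle 2 [(15,11) (20,0) (24,10)]:
  edge (15,11)–(20,0): clear
  edge (20,0)–(24,10): clear
  edge (24,10)–(15,11): clear
  midpoint (21/2,35/2) outside
  → clear
Obstacle 3 [(0,14) (2,14) (11,15) (8,22) (0,18)]:
  edge (0,14)–(2,14): clear
  edge (2,14)–(11,15): clear
  edge (11,15)–(8,22): crosses AB
  edge (8,22)–(0,18): crosses AB
  edge (0,18)–(0,14): clear
  → BLOCKED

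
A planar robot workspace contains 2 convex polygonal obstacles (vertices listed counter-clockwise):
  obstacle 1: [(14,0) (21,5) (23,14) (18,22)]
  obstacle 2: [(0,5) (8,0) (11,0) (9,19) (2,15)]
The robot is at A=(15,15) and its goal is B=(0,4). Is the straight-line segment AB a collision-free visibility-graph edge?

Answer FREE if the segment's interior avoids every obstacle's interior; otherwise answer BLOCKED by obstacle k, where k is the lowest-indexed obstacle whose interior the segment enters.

BLOCKED by obstacle 2

Obstacle 1 [(14,0) (21,5) (23,14) (18,22)]:
  edge (14,0)–(21,5): clear
  edge (21,5)–(23,14): clear
  edge (23,14)–(18,22): clear
  edge (18,22)–(14,0): clear
  midpoint (15/2,19/2) outside
  → clear
Obstacle 2 [(0,5) (8,0) (11,0) (9,19) (2,15)]:
  edge (0,5)–(8,0): crosses AB
  edge (8,0)–(11,0): clear
  edge (11,0)–(9,19): crosses AB
  edge (9,19)–(2,15): clear
  edge (2,15)–(0,5): clear
  → BLOCKED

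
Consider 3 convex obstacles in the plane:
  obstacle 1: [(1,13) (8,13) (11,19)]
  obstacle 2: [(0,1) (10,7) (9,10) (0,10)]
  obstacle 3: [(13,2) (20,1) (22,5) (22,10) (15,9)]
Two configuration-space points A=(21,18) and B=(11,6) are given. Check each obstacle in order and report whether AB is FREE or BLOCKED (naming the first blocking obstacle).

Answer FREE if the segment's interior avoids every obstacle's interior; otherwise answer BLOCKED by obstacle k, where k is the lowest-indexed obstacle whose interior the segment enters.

FREE

Obstacle 1 [(1,13) (8,13) (11,19)]:
  edge (1,13)–(8,13): clear
  edge (8,13)–(11,19): clear
  edge (11,19)–(1,13): clear
  midpoint (16,12) outside
  → clear
Obstacle 2 [(0,1) (10,7) (9,10) (0,10)]:
  edge (0,1)–(10,7): clear
  edge (10,7)–(9,10): clear
  edge (9,10)–(0,10): clear
  edge (0,10)–(0,1): clear
  midpoint (16,12) outside
  → clear
Obstacle 3 [(13,2) (20,1) (22,5) (22,10) (15,9)]:
  edge (13,2)–(20,1): clear
  edge (20,1)–(22,5): clear
  edge (22,5)–(22,10): clear
  edge (22,10)–(15,9): clear
  edge (15,9)–(13,2): clear
  midpoint (16,12) outside
  → clear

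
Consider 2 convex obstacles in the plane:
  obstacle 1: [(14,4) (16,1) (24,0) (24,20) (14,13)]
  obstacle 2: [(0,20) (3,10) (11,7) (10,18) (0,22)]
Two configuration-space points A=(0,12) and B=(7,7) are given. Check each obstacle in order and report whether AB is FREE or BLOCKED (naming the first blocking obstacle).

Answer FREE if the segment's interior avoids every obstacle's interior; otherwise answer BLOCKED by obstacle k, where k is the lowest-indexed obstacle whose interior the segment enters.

FREE

Obstacle 1 [(14,4) (16,1) (24,0) (24,20) (14,13)]:
  edge (14,4)–(16,1): clear
  edge (16,1)–(24,0): clear
  edge (24,0)–(24,20): clear
  edge (24,20)–(14,13): clear
  edge (14,13)–(14,4): clear
  midpoint (7/2,19/2) outside
  → clear
Obstacle 2 [(0,20) (3,10) (11,7) (10,18) (0,22)]:
  edge (0,20)–(3,10): clear
  edge (3,10)–(11,7): clear
  edge (11,7)–(10,18): clear
  edge (10,18)–(0,22): clear
  edge (0,22)–(0,20): clear
  midpoint (7/2,19/2) outside
  → clear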